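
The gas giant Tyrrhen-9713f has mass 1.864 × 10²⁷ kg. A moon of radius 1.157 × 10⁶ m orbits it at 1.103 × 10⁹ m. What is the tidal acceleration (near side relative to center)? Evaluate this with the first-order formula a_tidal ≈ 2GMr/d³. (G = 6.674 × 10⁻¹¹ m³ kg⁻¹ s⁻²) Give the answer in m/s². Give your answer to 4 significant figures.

2.145 × 10⁻⁴ m/s²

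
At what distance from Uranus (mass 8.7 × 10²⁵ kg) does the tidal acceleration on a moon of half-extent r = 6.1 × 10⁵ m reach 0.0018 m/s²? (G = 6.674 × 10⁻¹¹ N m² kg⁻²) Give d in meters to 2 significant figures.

1.6 × 10⁸ m

2GMr/d³ = a_tidal  ⇒  d = (2GMr / a_tidal)^(1/3)
d = (2 × 6.674×10⁻¹¹ × (8.7 × 10²⁵) × (6.1 × 10⁵) / (0.0018))^(1/3)
  = 1.6 × 10⁸ m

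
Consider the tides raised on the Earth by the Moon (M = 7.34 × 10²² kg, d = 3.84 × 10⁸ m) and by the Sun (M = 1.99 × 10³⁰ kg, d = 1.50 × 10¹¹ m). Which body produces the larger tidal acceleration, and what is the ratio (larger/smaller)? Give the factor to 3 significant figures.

Compare M/d³ for the two perturbers:
The Moon: (7.34 × 10²²) / (3.84 × 10⁸)³ = 1.296 × 10⁻³
The Sun: (1.99 × 10³⁰) / (1.50 × 10¹¹)³ = 5.896 × 10⁻⁴
Ratio (larger/smaller) = 2.20

The Moon, by a factor of ≈ 2.20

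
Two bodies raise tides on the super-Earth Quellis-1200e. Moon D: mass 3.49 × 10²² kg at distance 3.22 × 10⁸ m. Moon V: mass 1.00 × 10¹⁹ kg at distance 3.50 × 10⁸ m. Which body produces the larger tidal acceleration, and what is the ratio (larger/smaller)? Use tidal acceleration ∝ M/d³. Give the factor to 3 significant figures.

Moon D, by a factor of ≈ 4480

Compare M/d³ for the two perturbers:
Moon D: (3.49 × 10²²) / (3.22 × 10⁸)³ = 1.045 × 10⁻³
Moon V: (1.00 × 10¹⁹) / (3.50 × 10⁸)³ = 2.332 × 10⁻⁷
Ratio (larger/smaller) = 4480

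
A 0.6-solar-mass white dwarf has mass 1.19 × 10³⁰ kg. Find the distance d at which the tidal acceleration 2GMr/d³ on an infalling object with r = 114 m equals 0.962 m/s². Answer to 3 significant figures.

2.66 × 10⁷ m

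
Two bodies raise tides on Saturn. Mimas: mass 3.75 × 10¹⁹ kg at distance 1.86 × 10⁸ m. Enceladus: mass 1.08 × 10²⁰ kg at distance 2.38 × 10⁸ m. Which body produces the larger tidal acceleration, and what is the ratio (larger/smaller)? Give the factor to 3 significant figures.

Enceladus, by a factor of ≈ 1.37

The tide-raising term goes as M/d³ (the gradient of a 1/d² field).
Mimas: (3.75 × 10¹⁹) / (1.86 × 10⁸)³ = 5.828 × 10⁻⁶
Enceladus: (1.08 × 10²⁰) / (2.38 × 10⁸)³ = 8.011 × 10⁻⁶
Ratio (larger/smaller) = 1.37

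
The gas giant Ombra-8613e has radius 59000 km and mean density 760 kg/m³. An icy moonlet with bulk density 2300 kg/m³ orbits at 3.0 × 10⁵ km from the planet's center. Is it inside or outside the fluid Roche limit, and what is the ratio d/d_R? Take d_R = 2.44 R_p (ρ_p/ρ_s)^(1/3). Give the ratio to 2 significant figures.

outside; d/d_R ≈ 3.0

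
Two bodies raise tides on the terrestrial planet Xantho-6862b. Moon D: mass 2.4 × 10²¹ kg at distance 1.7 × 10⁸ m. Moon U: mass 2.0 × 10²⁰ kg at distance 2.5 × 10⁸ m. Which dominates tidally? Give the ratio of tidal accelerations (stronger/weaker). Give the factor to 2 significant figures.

Moon D, by a factor of ≈ 38

Compare M/d³ for the two perturbers:
Moon D: (2.4 × 10²¹) / (1.7 × 10⁸)³ = 4.885 × 10⁻⁴
Moon U: (2.0 × 10²⁰) / (2.5 × 10⁸)³ = 1.280 × 10⁻⁵
Ratio (larger/smaller) = 38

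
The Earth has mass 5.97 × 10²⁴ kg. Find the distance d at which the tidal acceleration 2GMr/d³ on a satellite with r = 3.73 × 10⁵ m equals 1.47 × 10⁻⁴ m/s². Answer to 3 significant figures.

2GMr/d³ = a_tidal  ⇒  d = (2GMr / a_tidal)^(1/3)
d = (2 × 6.674×10⁻¹¹ × (5.97 × 10²⁴) × (3.73 × 10⁵) / (1.47 × 10⁻⁴))^(1/3)
  = 1.26 × 10⁸ m

1.26 × 10⁸ m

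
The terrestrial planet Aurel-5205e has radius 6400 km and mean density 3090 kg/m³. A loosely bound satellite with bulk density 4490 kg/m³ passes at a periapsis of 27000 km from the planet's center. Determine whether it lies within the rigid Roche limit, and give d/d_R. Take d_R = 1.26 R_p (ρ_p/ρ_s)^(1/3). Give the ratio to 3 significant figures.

outside; d/d_R ≈ 3.79

d_R = 1.26 × (6400 km) × (3090/4490)^(1/3) = 7120 km
d/d_R = (27000) / (7120) = 3.79
Since d/d_R > 1, the body is outside the Roche limit.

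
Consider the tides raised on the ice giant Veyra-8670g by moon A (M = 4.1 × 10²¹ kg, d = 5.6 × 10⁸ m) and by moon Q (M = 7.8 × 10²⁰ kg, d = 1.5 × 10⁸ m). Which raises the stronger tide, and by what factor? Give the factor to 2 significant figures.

Compare M/d³ for the two perturbers:
Moon A: (4.1 × 10²¹) / (5.6 × 10⁸)³ = 2.335 × 10⁻⁵
Moon Q: (7.8 × 10²⁰) / (1.5 × 10⁸)³ = 2.311 × 10⁻⁴
Ratio (larger/smaller) = 9.9

Moon Q, by a factor of ≈ 9.9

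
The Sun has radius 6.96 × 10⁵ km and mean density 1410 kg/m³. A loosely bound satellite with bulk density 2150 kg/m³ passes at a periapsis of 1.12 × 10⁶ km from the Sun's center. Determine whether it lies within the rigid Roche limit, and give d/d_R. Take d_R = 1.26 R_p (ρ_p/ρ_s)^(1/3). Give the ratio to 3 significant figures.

outside; d/d_R ≈ 1.47

d_R = 1.26 × (6.96 × 10⁵ km) × (1410/2150)^(1/3) = 7.619 × 10⁵ km
d/d_R = (1.12 × 10⁶) / (7.619 × 10⁵) = 1.47
Since d/d_R > 1, the body is outside the Roche limit.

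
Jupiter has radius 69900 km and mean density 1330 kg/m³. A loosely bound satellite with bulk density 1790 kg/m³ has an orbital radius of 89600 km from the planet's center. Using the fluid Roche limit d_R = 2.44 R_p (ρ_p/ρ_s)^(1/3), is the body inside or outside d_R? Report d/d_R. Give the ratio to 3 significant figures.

d_R = 2.44 × (69900 km) × (1330/1790)^(1/3) = 1.545 × 10⁵ km
d/d_R = (89600) / (1.545 × 10⁵) = 0.580
Since d/d_R < 1, the body is inside the Roche limit.

inside; d/d_R ≈ 0.580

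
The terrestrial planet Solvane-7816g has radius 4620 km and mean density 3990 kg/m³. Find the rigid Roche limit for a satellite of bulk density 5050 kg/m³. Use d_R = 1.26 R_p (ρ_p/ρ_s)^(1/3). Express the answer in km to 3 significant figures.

d_R = 1.26 × 4620 km × (3990/5050)^(1/3)
    = 5380 km

5380 km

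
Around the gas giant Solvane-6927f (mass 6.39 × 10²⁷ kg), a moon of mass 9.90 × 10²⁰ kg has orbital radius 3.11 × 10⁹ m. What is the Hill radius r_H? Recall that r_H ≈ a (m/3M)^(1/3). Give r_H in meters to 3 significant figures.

1.16 × 10⁷ m

r_H ≈ a (m/3M)^(1/3)
    = (3.11 × 10⁹) × (9.90 × 10²⁰ / (3 × 6.39 × 10²⁷))^(1/3)
    = 1.16 × 10⁷ m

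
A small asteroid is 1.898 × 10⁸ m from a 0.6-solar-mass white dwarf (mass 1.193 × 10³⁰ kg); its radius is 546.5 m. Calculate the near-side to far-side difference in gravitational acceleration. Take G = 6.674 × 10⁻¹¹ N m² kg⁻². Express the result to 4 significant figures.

2.546 × 10⁻² m/s²

a_tidal = 4GMr/d³
        = 4 × (6.674 × 10⁻¹¹) × (1.193 × 10³⁰) × (546.5) / (1.898 × 10⁸)³
        = 2.546 × 10⁻² m/s²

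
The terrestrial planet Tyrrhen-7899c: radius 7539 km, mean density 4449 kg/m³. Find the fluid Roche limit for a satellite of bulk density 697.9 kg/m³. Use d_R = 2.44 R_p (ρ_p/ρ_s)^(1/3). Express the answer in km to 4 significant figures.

d_R = 2.44 × 7539 km × (4449/697.9)^(1/3)
    = 34110 km

34110 km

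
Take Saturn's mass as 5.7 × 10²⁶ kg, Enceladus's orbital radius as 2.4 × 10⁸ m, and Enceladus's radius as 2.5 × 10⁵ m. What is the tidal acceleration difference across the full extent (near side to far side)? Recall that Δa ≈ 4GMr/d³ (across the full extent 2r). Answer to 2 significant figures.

2.8 × 10⁻³ m/s²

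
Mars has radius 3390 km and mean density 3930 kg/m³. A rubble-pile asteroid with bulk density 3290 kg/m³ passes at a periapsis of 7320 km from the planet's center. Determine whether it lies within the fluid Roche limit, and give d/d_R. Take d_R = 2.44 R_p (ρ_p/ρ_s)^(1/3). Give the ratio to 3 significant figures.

d_R = 2.44 × (3390 km) × (3930/3290)^(1/3) = 8777 km
d/d_R = (7320) / (8777) = 0.834
Since d/d_R < 1, the body is inside the Roche limit.

inside; d/d_R ≈ 0.834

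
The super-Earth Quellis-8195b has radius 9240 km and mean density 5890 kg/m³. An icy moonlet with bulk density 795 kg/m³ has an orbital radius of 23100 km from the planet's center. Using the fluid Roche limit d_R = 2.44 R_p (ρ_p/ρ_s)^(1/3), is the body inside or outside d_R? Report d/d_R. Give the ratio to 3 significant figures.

d_R = 2.44 × (9240 km) × (5890/795)^(1/3) = 43950 km
d/d_R = (23100) / (43950) = 0.526
Since d/d_R < 1, the body is inside the Roche limit.

inside; d/d_R ≈ 0.526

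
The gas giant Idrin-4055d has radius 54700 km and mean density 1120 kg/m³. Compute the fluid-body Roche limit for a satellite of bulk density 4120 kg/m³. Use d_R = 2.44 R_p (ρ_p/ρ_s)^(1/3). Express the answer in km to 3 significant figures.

86500 km

d_R = 2.44 × 54700 km × (1120/4120)^(1/3)
    = 86500 km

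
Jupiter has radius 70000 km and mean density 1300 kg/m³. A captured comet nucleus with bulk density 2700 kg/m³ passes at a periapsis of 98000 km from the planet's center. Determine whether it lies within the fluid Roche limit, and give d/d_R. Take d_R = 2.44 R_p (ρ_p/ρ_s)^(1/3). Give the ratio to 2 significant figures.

inside; d/d_R ≈ 0.73

d_R = 2.44 × (70000 km) × (1300/2700)^(1/3) = 1.339 × 10⁵ km
d/d_R = (98000) / (1.339 × 10⁵) = 0.73
Since d/d_R < 1, the body is inside the Roche limit.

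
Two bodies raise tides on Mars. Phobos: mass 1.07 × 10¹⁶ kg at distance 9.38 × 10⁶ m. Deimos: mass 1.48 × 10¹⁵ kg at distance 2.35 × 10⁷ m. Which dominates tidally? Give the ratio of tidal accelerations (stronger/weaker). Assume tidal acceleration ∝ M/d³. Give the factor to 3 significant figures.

Phobos, by a factor of ≈ 114

The tide-raising term goes as M/d³ (the gradient of a 1/d² field).
Phobos: (1.07 × 10¹⁶) / (9.38 × 10⁶)³ = 1.297 × 10⁻⁵
Deimos: (1.48 × 10¹⁵) / (2.35 × 10⁷)³ = 1.140 × 10⁻⁷
Ratio (larger/smaller) = 114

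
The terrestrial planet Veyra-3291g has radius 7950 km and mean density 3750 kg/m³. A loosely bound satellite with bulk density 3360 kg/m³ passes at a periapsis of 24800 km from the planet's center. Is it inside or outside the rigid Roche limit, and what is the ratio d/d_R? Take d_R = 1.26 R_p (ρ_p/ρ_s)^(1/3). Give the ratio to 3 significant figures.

d_R = 1.26 × (7950 km) × (3750/3360)^(1/3) = 10390 km
d/d_R = (24800) / (10390) = 2.39
Since d/d_R > 1, the body is outside the Roche limit.

outside; d/d_R ≈ 2.39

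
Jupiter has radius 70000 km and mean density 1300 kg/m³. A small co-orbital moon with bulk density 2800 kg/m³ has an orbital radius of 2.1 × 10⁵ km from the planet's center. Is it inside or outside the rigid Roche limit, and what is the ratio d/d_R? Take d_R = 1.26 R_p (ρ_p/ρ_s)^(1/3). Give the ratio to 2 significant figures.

outside; d/d_R ≈ 3.1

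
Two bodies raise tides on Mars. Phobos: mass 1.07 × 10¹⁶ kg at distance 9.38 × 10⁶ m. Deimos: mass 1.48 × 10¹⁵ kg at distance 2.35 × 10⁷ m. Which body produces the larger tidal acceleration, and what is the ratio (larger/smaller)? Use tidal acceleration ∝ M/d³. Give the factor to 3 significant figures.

Tidal acceleration ∝ M/d³, so compare M/d³ for each.
Phobos: (1.07 × 10¹⁶) / (9.38 × 10⁶)³ = 1.297 × 10⁻⁵
Deimos: (1.48 × 10¹⁵) / (2.35 × 10⁷)³ = 1.140 × 10⁻⁷
Ratio (larger/smaller) = 114

Phobos, by a factor of ≈ 114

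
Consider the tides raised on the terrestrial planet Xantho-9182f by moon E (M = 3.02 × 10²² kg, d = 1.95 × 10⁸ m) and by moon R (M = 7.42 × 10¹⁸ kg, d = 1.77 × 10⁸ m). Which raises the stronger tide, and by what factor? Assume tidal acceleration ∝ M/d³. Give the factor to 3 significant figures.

Moon E, by a factor of ≈ 3040

The tide-raising term goes as M/d³ (the gradient of a 1/d² field).
Moon E: (3.02 × 10²²) / (1.95 × 10⁸)³ = 4.073 × 10⁻³
Moon R: (7.42 × 10¹⁸) / (1.77 × 10⁸)³ = 1.338 × 10⁻⁶
Ratio (larger/smaller) = 3040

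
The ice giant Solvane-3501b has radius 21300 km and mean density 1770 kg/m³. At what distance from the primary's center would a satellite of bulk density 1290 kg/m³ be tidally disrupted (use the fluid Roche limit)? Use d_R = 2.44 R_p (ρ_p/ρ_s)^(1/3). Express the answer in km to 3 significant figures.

57800 km

d_R = 2.44 × 21300 km × (1770/1290)^(1/3)
    = 57800 km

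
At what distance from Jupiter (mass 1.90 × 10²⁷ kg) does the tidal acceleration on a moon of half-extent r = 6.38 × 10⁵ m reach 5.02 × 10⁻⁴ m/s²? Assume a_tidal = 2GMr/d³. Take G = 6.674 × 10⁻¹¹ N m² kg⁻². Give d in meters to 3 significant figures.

2GMr/d³ = a_tidal  ⇒  d = (2GMr / a_tidal)^(1/3)
d = (2 × 6.674×10⁻¹¹ × (1.90 × 10²⁷) × (6.38 × 10⁵) / (5.02 × 10⁻⁴))^(1/3)
  = 6.86 × 10⁸ m

6.86 × 10⁸ m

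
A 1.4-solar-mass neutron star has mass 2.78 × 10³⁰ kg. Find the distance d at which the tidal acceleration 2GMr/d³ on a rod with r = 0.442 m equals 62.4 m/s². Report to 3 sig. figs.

2GMr/d³ = a_tidal  ⇒  d = (2GMr / a_tidal)^(1/3)
d = (2 × 6.674×10⁻¹¹ × (2.78 × 10³⁰) × (0.442) / (62.4))^(1/3)
  = 1.38 × 10⁶ m

1.38 × 10⁶ m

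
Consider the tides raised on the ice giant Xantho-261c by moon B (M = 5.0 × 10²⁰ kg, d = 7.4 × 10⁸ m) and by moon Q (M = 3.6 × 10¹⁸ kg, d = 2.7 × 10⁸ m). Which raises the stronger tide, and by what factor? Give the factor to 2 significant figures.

Tidal stretch scales as M/d³; compute that for each body.
Moon B: (5.0 × 10²⁰) / (7.4 × 10⁸)³ = 1.234 × 10⁻⁶
Moon Q: (3.6 × 10¹⁸) / (2.7 × 10⁸)³ = 1.829 × 10⁻⁷
Ratio (larger/smaller) = 6.7

Moon B, by a factor of ≈ 6.7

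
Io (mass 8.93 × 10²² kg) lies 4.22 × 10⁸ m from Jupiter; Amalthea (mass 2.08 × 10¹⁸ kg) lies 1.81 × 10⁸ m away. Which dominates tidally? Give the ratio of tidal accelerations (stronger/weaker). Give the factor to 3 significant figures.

Io, by a factor of ≈ 3390

Compare M/d³ for the two perturbers:
Io: (8.93 × 10²²) / (4.22 × 10⁸)³ = 1.188 × 10⁻³
Amalthea: (2.08 × 10¹⁸) / (1.81 × 10⁸)³ = 3.508 × 10⁻⁷
Ratio (larger/smaller) = 3390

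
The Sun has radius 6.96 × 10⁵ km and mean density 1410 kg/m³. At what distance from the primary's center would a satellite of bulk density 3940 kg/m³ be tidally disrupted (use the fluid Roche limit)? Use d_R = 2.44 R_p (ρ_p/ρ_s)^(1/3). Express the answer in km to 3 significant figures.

d_R = 2.44 × 6.96 × 10⁵ km × (1410/3940)^(1/3)
    = 1.21 × 10⁶ km

1.21 × 10⁶ km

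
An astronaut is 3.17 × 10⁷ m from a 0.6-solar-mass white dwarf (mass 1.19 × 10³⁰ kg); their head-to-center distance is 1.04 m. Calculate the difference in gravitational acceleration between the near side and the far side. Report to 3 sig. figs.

Δg = 4GMr/d³
   = 4 × (6.674 × 10⁻¹¹) × (1.19 × 10³⁰) × (1.04) / (3.17 × 10⁷)³
   = 1.04 × 10⁻² m/s²

1.04 × 10⁻² m/s²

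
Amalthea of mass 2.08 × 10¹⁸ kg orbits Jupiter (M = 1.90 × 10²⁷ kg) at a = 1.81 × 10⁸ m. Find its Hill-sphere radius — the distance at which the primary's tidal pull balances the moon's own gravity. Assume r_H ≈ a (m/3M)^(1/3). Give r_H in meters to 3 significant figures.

1.29 × 10⁵ m

r_H ≈ a (m/3M)^(1/3)
    = (1.81 × 10⁸) × (2.08 × 10¹⁸ / (3 × 1.90 × 10²⁷))^(1/3)
    = 1.29 × 10⁵ m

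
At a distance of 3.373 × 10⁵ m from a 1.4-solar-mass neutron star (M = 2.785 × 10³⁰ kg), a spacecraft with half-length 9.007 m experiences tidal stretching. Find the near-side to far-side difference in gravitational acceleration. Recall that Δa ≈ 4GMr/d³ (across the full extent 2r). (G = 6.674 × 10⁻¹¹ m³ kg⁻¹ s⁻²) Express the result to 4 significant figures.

1.745 × 10⁵ m/s²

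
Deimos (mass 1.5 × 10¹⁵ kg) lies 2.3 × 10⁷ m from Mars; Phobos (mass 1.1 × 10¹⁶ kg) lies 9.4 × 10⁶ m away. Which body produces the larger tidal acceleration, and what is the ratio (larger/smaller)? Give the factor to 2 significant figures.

Phobos, by a factor of ≈ 110

The tide-raising term goes as M/d³ (the gradient of a 1/d² field).
Deimos: (1.5 × 10¹⁵) / (2.3 × 10⁷)³ = 1.233 × 10⁻⁷
Phobos: (1.1 × 10¹⁶) / (9.4 × 10⁶)³ = 1.324 × 10⁻⁵
Ratio (larger/smaller) = 110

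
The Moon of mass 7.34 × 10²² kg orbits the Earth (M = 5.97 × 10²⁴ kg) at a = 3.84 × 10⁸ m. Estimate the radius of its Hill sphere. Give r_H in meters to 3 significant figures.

6.15 × 10⁷ m

r_H ≈ a (m/3M)^(1/3)
    = (3.84 × 10⁸) × (7.34 × 10²² / (3 × 5.97 × 10²⁴))^(1/3)
    = 6.15 × 10⁷ m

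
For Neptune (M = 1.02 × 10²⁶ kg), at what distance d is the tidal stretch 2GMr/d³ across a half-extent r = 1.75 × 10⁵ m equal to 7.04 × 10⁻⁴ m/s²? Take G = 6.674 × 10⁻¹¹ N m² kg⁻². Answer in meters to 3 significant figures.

1.50 × 10⁸ m

2GMr/d³ = a_tidal  ⇒  d = (2GMr / a_tidal)^(1/3)
d = (2 × 6.674×10⁻¹¹ × (1.02 × 10²⁶) × (1.75 × 10⁵) / (7.04 × 10⁻⁴))^(1/3)
  = 1.50 × 10⁸ m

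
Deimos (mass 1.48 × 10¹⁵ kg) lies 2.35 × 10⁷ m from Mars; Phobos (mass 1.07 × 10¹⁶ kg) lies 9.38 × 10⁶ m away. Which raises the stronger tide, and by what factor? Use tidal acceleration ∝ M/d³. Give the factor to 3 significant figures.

Tidal acceleration ∝ M/d³, so compare M/d³ for each.
Deimos: (1.48 × 10¹⁵) / (2.35 × 10⁷)³ = 1.140 × 10⁻⁷
Phobos: (1.07 × 10¹⁶) / (9.38 × 10⁶)³ = 1.297 × 10⁻⁵
Ratio (larger/smaller) = 114

Phobos, by a factor of ≈ 114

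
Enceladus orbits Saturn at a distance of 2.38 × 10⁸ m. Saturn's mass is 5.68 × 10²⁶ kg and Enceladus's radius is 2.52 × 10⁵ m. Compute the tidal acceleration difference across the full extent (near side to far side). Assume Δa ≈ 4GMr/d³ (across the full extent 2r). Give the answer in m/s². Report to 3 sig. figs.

The field gradient is 2GM/d³; across the full diameter 2r the difference is 4GMr/d³.
Δa = 4GMr/d³
   = 4 × (6.674 × 10⁻¹¹) × (5.68 × 10²⁶) × (2.52 × 10⁵) / (2.38 × 10⁸)³
   = 2.83 × 10⁻³ m/s²

2.83 × 10⁻³ m/s²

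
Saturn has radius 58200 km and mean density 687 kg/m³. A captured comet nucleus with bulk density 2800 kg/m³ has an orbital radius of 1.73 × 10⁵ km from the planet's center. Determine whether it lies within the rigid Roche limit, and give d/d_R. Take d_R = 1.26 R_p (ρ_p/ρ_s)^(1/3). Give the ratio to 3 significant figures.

outside; d/d_R ≈ 3.77

d_R = 1.26 × (58200 km) × (687/2800)^(1/3) = 45910 km
d/d_R = (1.73 × 10⁵) / (45910) = 3.77
Since d/d_R > 1, the body is outside the Roche limit.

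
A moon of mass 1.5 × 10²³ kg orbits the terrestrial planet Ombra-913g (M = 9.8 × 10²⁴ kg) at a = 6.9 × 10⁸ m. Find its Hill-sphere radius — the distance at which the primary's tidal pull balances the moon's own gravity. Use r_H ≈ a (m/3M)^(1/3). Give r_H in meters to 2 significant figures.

r_H ≈ a (m/3M)^(1/3)
    = (6.9 × 10⁸) × (1.5 × 10²³ / (3 × 9.8 × 10²⁴))^(1/3)
    = 1.2 × 10⁸ m

1.2 × 10⁸ m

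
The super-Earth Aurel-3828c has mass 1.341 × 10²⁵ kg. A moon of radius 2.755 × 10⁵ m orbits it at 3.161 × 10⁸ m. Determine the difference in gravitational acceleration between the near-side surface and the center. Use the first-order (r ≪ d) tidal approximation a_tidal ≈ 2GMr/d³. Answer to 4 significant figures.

1.561 × 10⁻⁵ m/s²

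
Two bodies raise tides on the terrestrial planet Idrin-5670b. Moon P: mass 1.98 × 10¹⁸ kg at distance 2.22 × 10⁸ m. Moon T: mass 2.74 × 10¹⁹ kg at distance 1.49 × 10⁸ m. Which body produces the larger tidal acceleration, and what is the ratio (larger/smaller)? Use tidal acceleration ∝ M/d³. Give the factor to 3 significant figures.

Moon T, by a factor of ≈ 45.8

Tidal stretch scales as M/d³; compute that for each body.
Moon P: (1.98 × 10¹⁸) / (2.22 × 10⁸)³ = 1.810 × 10⁻⁷
Moon T: (2.74 × 10¹⁹) / (1.49 × 10⁸)³ = 8.283 × 10⁻⁶
Ratio (larger/smaller) = 45.8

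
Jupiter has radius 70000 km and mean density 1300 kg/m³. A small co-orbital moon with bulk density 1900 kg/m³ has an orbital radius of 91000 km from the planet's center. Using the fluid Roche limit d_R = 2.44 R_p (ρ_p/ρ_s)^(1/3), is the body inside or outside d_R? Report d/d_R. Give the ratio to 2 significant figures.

d_R = 2.44 × (70000 km) × (1300/1900)^(1/3) = 1.505 × 10⁵ km
d/d_R = (91000) / (1.505 × 10⁵) = 0.60
Since d/d_R < 1, the body is inside the Roche limit.

inside; d/d_R ≈ 0.60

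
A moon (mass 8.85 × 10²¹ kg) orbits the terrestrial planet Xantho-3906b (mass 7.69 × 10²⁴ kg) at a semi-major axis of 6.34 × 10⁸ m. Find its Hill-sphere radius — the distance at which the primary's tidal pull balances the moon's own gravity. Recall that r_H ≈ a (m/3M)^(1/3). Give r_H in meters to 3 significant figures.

r_H ≈ a (m/3M)^(1/3)
    = (6.34 × 10⁸) × (8.85 × 10²¹ / (3 × 7.69 × 10²⁴))^(1/3)
    = 4.61 × 10⁷ m

4.61 × 10⁷ m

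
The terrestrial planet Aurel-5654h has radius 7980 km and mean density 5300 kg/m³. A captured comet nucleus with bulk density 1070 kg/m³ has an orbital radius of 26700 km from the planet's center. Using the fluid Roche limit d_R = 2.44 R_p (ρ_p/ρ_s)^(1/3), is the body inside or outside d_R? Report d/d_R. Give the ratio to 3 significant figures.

inside; d/d_R ≈ 0.804

d_R = 2.44 × (7980 km) × (5300/1070)^(1/3) = 33190 km
d/d_R = (26700) / (33190) = 0.804
Since d/d_R < 1, the body is inside the Roche limit.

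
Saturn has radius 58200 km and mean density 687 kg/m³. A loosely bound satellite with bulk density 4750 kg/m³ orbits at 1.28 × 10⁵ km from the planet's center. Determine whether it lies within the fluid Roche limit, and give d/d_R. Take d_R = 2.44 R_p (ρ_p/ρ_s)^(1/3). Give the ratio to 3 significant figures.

d_R = 2.44 × (58200 km) × (687/4750)^(1/3) = 74540 km
d/d_R = (1.28 × 10⁵) / (74540) = 1.72
Since d/d_R > 1, the body is outside the Roche limit.

outside; d/d_R ≈ 1.72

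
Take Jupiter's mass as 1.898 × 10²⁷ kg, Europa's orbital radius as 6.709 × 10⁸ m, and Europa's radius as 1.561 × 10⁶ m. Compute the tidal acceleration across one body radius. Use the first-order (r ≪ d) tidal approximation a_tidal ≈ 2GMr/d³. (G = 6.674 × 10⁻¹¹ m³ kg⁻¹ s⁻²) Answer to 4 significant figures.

1.310 × 10⁻³ m/s²

Δa = 2GMr/d³
   = 2 × (6.674 × 10⁻¹¹) × (1.898 × 10²⁷) × (1.561 × 10⁶) / (6.709 × 10⁸)³
   = 1.310 × 10⁻³ m/s²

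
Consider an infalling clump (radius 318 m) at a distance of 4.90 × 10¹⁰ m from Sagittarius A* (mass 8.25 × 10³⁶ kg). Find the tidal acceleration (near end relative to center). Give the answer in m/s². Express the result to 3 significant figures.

2.98 × 10⁻³ m/s²

Since r ≪ d, expand the inverse-square field across one radius to get the leading 2GMr/d³ term.
a_tidal = 2GMr/d³
        = 2 × (6.674 × 10⁻¹¹) × (8.25 × 10³⁶) × (318) / (4.90 × 10¹⁰)³
        = 2.98 × 10⁻³ m/s²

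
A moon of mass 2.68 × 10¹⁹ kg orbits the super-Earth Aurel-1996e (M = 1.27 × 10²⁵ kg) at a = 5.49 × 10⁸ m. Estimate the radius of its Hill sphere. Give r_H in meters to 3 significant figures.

4.88 × 10⁶ m

r_H ≈ a (m/3M)^(1/3)
    = (5.49 × 10⁸) × (2.68 × 10¹⁹ / (3 × 1.27 × 10²⁵))^(1/3)
    = 4.88 × 10⁶ m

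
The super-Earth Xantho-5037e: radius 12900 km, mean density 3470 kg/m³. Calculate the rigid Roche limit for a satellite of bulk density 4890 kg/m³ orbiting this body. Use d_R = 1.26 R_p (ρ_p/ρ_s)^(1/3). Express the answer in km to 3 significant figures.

14500 km

d_R = 1.26 × 12900 km × (3470/4890)^(1/3)
    = 14500 km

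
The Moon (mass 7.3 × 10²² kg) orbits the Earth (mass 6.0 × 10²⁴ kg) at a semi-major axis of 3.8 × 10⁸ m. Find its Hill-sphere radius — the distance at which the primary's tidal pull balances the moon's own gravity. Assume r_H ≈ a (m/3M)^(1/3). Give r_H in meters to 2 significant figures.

6.1 × 10⁷ m

r_H ≈ a (m/3M)^(1/3)
    = (3.8 × 10⁸) × (7.3 × 10²² / (3 × 6.0 × 10²⁴))^(1/3)
    = 6.1 × 10⁷ m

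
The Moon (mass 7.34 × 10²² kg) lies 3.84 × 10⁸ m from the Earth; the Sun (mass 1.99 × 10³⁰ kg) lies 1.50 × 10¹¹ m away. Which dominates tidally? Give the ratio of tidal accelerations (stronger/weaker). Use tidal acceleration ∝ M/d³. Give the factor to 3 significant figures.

The tide-raising term goes as M/d³ (the gradient of a 1/d² field).
The Moon: (7.34 × 10²²) / (3.84 × 10⁸)³ = 1.296 × 10⁻³
The Sun: (1.99 × 10³⁰) / (1.50 × 10¹¹)³ = 5.896 × 10⁻⁴
Ratio (larger/smaller) = 2.20

The Moon, by a factor of ≈ 2.20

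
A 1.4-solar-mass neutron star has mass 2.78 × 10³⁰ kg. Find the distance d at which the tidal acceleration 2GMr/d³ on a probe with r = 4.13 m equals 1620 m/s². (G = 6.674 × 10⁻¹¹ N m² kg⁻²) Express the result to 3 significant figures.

9.82 × 10⁵ m

2GMr/d³ = a_tidal  ⇒  d = (2GMr / a_tidal)^(1/3)
d = (2 × 6.674×10⁻¹¹ × (2.78 × 10³⁰) × (4.13) / (1620))^(1/3)
  = 9.82 × 10⁵ m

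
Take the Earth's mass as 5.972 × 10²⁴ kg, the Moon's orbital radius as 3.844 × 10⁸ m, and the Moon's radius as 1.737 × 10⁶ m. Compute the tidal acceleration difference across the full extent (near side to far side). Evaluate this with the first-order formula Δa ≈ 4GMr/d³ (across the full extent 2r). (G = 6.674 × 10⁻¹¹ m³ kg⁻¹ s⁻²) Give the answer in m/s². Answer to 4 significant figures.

a_tidal = 4GMr/d³
        = 4 × (6.674 × 10⁻¹¹) × (5.972 × 10²⁴) × (1.737 × 10⁶) / (3.844 × 10⁸)³
        = 4.875 × 10⁻⁵ m/s²

4.875 × 10⁻⁵ m/s²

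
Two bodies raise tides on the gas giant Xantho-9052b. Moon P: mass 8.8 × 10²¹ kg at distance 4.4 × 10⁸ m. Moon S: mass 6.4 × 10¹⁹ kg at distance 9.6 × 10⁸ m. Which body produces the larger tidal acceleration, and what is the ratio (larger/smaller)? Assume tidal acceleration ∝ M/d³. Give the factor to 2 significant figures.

Tidal stretch scales as M/d³; compute that for each body.
Moon P: (8.8 × 10²¹) / (4.4 × 10⁸)³ = 1.033 × 10⁻⁴
Moon S: (6.4 × 10¹⁹) / (9.6 × 10⁸)³ = 7.234 × 10⁻⁸
Ratio (larger/smaller) = 1400

Moon P, by a factor of ≈ 1400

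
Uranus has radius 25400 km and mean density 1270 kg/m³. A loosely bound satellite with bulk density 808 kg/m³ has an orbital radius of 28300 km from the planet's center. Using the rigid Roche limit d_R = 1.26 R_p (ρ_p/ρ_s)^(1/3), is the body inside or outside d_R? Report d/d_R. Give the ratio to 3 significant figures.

inside; d/d_R ≈ 0.761

d_R = 1.26 × (25400 km) × (1270/808)^(1/3) = 37210 km
d/d_R = (28300) / (37210) = 0.761
Since d/d_R < 1, the body is inside the Roche limit.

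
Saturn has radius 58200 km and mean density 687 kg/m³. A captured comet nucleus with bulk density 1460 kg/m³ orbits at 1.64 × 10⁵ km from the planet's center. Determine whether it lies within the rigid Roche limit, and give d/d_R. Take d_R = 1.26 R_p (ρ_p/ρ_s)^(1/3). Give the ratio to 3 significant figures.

d_R = 1.26 × (58200 km) × (687/1460)^(1/3) = 57040 km
d/d_R = (1.64 × 10⁵) / (57040) = 2.88
Since d/d_R > 1, the body is outside the Roche limit.

outside; d/d_R ≈ 2.88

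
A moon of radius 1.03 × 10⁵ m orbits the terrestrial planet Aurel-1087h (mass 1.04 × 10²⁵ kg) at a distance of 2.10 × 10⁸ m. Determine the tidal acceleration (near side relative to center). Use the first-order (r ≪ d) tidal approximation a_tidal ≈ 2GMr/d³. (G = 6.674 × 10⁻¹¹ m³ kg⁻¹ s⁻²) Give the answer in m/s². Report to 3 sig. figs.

The tidal stretch is the gradient of GM/d² times the body's extent r, hence the 1/d³ dependence.
Δa = 2GMr/d³
   = 2 × (6.674 × 10⁻¹¹) × (1.04 × 10²⁵) × (1.03 × 10⁵) / (2.10 × 10⁸)³
   = 1.54 × 10⁻⁵ m/s²

1.54 × 10⁻⁵ m/s²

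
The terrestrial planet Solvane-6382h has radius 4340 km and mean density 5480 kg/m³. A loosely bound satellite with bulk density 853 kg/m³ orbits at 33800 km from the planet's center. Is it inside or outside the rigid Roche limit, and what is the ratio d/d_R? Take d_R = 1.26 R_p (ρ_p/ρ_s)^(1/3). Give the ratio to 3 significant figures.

outside; d/d_R ≈ 3.32

d_R = 1.26 × (4340 km) × (5480/853)^(1/3) = 10170 km
d/d_R = (33800) / (10170) = 3.32
Since d/d_R > 1, the body is outside the Roche limit.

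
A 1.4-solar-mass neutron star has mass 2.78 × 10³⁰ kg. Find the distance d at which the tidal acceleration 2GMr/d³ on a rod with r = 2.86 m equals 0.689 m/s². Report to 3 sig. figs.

2GMr/d³ = a_tidal  ⇒  d = (2GMr / a_tidal)^(1/3)
d = (2 × 6.674×10⁻¹¹ × (2.78 × 10³⁰) × (2.86) / (0.689))^(1/3)
  = 1.15 × 10⁷ m

1.15 × 10⁷ m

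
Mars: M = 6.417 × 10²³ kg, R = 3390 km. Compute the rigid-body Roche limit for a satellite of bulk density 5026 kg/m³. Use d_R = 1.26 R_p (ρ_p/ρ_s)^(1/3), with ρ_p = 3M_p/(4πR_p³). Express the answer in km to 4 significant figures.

3936 km

ρ_p = 3M_p/(4πR_p³) = 3 × (6.417 × 10²³) / (4π × (3.390 × 10⁶ m)³) = 3932 kg/m³
d_R = 1.26 × 3390 km × (3932/5026)^(1/3)
    = 3936 km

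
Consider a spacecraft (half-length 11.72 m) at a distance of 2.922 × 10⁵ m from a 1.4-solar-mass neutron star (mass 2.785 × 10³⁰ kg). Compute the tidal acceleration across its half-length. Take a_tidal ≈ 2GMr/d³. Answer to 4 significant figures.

1.746 × 10⁵ m/s²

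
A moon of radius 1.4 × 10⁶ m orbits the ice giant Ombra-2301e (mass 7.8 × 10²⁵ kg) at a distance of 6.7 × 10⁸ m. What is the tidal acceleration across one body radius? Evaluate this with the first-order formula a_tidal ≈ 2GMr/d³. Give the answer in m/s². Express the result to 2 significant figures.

4.8 × 10⁻⁵ m/s²

a_tidal = 2GMr/d³
        = 2 × (6.674 × 10⁻¹¹) × (7.8 × 10²⁵) × (1.4 × 10⁶) / (6.7 × 10⁸)³
        = 4.8 × 10⁻⁵ m/s²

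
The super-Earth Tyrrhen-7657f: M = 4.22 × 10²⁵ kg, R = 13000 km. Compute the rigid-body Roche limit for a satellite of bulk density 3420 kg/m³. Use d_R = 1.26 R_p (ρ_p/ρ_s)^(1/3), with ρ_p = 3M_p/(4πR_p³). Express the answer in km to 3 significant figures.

ρ_p = 3M_p/(4πR_p³) = 3 × (4.22 × 10²⁵) / (4π × (1.30 × 10⁷ m)³) = 4590 kg/m³
d_R = 1.26 × 13000 km × (4590/3420)^(1/3)
    = 18100 km

18100 km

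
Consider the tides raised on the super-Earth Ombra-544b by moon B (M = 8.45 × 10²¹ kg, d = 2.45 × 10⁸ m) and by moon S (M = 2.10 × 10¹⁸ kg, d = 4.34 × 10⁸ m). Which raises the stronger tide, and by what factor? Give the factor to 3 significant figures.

Moon B, by a factor of ≈ 22400

The tide-raising term goes as M/d³ (the gradient of a 1/d² field).
Moon B: (8.45 × 10²¹) / (2.45 × 10⁸)³ = 5.746 × 10⁻⁴
Moon S: (2.10 × 10¹⁸) / (4.34 × 10⁸)³ = 2.569 × 10⁻⁸
Ratio (larger/smaller) = 22400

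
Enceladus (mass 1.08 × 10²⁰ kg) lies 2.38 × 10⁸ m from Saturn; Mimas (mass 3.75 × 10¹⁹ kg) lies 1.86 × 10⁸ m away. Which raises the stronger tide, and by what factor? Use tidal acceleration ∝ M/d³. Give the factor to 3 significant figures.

Enceladus, by a factor of ≈ 1.37

The tide-raising term goes as M/d³ (the gradient of a 1/d² field).
Enceladus: (1.08 × 10²⁰) / (2.38 × 10⁸)³ = 8.011 × 10⁻⁶
Mimas: (3.75 × 10¹⁹) / (1.86 × 10⁸)³ = 5.828 × 10⁻⁶
Ratio (larger/smaller) = 1.37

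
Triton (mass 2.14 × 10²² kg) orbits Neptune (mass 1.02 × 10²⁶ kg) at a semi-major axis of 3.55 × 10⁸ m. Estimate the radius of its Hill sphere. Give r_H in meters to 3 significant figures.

1.46 × 10⁷ m

r_H ≈ a (m/3M)^(1/3)
    = (3.55 × 10⁸) × (2.14 × 10²² / (3 × 1.02 × 10²⁶))^(1/3)
    = 1.46 × 10⁷ m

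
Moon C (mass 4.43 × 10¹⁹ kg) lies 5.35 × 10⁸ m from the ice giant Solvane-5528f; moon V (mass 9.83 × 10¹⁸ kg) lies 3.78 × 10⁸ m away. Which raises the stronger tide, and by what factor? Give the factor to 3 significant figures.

Compare M/d³ for the two perturbers:
Moon C: (4.43 × 10¹⁹) / (5.35 × 10⁸)³ = 2.893 × 10⁻⁷
Moon V: (9.83 × 10¹⁸) / (3.78 × 10⁸)³ = 1.820 × 10⁻⁷
Ratio (larger/smaller) = 1.59

Moon C, by a factor of ≈ 1.59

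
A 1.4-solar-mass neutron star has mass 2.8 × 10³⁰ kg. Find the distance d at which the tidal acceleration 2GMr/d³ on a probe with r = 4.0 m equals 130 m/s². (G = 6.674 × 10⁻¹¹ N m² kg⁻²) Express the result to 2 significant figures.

2.3 × 10⁶ m

2GMr/d³ = a_tidal  ⇒  d = (2GMr / a_tidal)^(1/3)
d = (2 × 6.674×10⁻¹¹ × (2.8 × 10³⁰) × (4.0) / (130))^(1/3)
  = 2.3 × 10⁶ m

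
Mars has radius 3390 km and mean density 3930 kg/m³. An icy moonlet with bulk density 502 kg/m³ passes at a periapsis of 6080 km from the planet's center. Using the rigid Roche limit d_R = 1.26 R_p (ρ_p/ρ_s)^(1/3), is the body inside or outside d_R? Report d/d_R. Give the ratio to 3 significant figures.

inside; d/d_R ≈ 0.717

d_R = 1.26 × (3390 km) × (3930/502)^(1/3) = 8481 km
d/d_R = (6080) / (8481) = 0.717
Since d/d_R < 1, the body is inside the Roche limit.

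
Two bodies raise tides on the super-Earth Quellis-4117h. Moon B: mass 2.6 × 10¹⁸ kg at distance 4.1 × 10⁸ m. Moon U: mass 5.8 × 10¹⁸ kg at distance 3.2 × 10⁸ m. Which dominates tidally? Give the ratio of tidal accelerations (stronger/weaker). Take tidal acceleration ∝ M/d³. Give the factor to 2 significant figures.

Moon U, by a factor of ≈ 4.7

Compare M/d³ for the two perturbers:
Moon B: (2.6 × 10¹⁸) / (4.1 × 10⁸)³ = 3.772 × 10⁻⁸
Moon U: (5.8 × 10¹⁸) / (3.2 × 10⁸)³ = 1.770 × 10⁻⁷
Ratio (larger/smaller) = 4.7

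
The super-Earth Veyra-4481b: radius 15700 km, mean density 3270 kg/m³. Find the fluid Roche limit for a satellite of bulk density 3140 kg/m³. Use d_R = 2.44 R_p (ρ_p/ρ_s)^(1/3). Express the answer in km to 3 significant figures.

38800 km

d_R = 2.44 × 15700 km × (3270/3140)^(1/3)
    = 38800 km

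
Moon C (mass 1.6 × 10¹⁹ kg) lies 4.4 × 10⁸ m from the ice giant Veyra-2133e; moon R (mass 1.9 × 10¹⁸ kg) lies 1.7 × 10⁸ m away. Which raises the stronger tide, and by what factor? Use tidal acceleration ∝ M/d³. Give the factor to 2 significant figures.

The tide-raising term goes as M/d³ (the gradient of a 1/d² field).
Moon C: (1.6 × 10¹⁹) / (4.4 × 10⁸)³ = 1.878 × 10⁻⁷
Moon R: (1.9 × 10¹⁸) / (1.7 × 10⁸)³ = 3.867 × 10⁻⁷
Ratio (larger/smaller) = 2.1

Moon R, by a factor of ≈ 2.1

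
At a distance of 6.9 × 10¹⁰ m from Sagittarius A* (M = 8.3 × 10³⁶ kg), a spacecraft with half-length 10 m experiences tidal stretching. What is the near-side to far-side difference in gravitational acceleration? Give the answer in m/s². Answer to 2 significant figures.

6.7 × 10⁻⁵ m/s²

a_tidal = 4GMr/d³
        = 4 × (6.674 × 10⁻¹¹) × (8.3 × 10³⁶) × (10) / (6.9 × 10¹⁰)³
        = 6.7 × 10⁻⁵ m/s²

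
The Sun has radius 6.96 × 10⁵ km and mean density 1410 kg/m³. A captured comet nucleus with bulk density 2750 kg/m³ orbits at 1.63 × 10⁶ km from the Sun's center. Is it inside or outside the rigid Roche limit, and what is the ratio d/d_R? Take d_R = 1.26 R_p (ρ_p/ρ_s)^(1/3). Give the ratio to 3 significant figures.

outside; d/d_R ≈ 2.32

d_R = 1.26 × (6.96 × 10⁵ km) × (1410/2750)^(1/3) = 7.019 × 10⁵ km
d/d_R = (1.63 × 10⁶) / (7.019 × 10⁵) = 2.32
Since d/d_R > 1, the body is outside the Roche limit.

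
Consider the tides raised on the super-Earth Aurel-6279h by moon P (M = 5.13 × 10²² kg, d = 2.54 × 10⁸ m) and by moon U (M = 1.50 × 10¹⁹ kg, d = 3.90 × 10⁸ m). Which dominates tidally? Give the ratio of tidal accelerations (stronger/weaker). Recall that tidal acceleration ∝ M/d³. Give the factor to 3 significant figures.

Moon P, by a factor of ≈ 12400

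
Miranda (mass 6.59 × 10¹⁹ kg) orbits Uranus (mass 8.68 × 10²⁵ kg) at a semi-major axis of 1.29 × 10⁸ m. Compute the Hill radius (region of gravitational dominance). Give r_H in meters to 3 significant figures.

r_H ≈ a (m/3M)^(1/3)
    = (1.29 × 10⁸) × (6.59 × 10¹⁹ / (3 × 8.68 × 10²⁵))^(1/3)
    = 8.16 × 10⁵ m

8.16 × 10⁵ m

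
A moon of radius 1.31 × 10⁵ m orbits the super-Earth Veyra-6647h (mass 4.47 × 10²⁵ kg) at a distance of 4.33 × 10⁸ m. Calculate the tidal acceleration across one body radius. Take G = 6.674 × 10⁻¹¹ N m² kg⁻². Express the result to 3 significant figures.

Δa = 2GMr/d³
   = 2 × (6.674 × 10⁻¹¹) × (4.47 × 10²⁵) × (1.31 × 10⁵) / (4.33 × 10⁸)³
   = 9.63 × 10⁻⁶ m/s²

9.63 × 10⁻⁶ m/s²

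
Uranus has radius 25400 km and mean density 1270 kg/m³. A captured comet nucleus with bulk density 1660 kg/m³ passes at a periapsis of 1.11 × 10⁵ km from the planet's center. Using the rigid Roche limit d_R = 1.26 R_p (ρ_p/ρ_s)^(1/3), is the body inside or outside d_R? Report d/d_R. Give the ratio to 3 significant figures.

d_R = 1.26 × (25400 km) × (1270/1660)^(1/3) = 29270 km
d/d_R = (1.11 × 10⁵) / (29270) = 3.79
Since d/d_R > 1, the body is outside the Roche limit.

outside; d/d_R ≈ 3.79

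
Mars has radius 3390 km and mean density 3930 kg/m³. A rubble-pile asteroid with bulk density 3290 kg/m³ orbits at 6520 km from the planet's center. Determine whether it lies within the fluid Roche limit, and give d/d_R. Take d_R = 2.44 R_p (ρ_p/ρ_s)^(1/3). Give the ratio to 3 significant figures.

d_R = 2.44 × (3390 km) × (3930/3290)^(1/3) = 8777 km
d/d_R = (6520) / (8777) = 0.743
Since d/d_R < 1, the body is inside the Roche limit.

inside; d/d_R ≈ 0.743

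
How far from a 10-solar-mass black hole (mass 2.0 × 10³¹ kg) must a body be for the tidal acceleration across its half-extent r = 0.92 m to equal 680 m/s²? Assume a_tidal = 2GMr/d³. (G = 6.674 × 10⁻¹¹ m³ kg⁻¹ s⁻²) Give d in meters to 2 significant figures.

1.5 × 10⁶ m

2GMr/d³ = a_tidal  ⇒  d = (2GMr / a_tidal)^(1/3)
d = (2 × 6.674×10⁻¹¹ × (2.0 × 10³¹) × (0.92) / (680))^(1/3)
  = 1.5 × 10⁶ m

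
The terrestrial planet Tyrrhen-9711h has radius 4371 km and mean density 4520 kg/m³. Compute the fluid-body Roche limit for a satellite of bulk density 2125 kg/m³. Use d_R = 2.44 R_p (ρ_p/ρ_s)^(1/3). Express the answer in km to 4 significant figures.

13720 km

d_R = 2.44 × 4371 km × (4520/2125)^(1/3)
    = 13720 km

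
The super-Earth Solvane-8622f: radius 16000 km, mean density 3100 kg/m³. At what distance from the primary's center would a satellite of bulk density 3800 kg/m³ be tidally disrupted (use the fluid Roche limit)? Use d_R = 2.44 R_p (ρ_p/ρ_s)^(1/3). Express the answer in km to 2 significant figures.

d_R = 2.44 × 16000 km × (3100/3800)^(1/3)
    = 36000 km

36000 km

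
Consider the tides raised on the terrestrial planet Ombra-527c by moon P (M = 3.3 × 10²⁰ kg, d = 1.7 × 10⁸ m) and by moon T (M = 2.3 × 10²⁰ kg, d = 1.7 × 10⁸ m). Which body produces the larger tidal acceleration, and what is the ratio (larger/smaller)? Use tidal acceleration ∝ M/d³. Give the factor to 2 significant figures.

Compare M/d³ for the two perturbers:
Moon P: (3.3 × 10²⁰) / (1.7 × 10⁸)³ = 6.717 × 10⁻⁵
Moon T: (2.3 × 10²⁰) / (1.7 × 10⁸)³ = 4.681 × 10⁻⁵
Ratio (larger/smaller) = 1.4

Moon P, by a factor of ≈ 1.4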